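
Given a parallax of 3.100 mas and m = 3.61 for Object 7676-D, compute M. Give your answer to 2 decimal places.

d = 1/p = 1/0.003100″ = 322.58 pc.
m − M = 5 log₁₀(322.58) − 5 = 12.5432 − 5 = 7.5432.
M = m − (m − M) = 3.61 − 7.5432 = -3.93.

M = -3.93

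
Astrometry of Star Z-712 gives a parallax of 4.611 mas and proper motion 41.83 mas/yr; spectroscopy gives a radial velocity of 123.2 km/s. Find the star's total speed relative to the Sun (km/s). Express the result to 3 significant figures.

d = 1/p = 1/0.004611″ = 216.87 pc.
μ = 41.83 mas/yr = 0.04183 ″/yr.
v_t = 4.740 μ d = 4.740 × 0.04183 × 216.87 = 43 km/s.
v = √(v_r² + v_t²) = √(123.2² + 43²) = √17027.2 = 130.49 km/s.

130 km/s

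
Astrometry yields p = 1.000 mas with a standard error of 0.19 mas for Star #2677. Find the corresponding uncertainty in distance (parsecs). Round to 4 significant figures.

190.0 pc

d = 1/p, so σ_d = σ_p / p².
σ_d = 0.000190 / (0.001000)² = 0.000190 / 0.000001 = 190 pc.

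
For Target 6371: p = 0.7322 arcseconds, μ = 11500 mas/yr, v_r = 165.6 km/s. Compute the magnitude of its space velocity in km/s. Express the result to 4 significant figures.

d = 1/p = 1/0.7322″ = 1.3657 pc.
μ = 11500 mas/yr = 11.50 ″/yr.
v_t = 4.740 μ d = 4.740 × 11.50 × 1.3657 = 74.444 km/s.
v = √(v_r² + v_t²) = √(165.6² + 74.444²) = √32965.3 = 181.56 km/s.

181.6 km/s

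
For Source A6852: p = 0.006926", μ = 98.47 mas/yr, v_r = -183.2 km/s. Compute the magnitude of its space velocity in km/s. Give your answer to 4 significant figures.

d = 1/p = 1/0.006926″ = 144.38 pc.
μ = 98.47 mas/yr = 0.09847 ″/yr.
v_t = 4.740 μ d = 4.740 × 0.09847 × 144.38 = 67.389 km/s.
v = √(v_r² + v_t²) = √((-183.2)² + 67.389²) = √38103.5 = 195.2 km/s.

195.2 km/s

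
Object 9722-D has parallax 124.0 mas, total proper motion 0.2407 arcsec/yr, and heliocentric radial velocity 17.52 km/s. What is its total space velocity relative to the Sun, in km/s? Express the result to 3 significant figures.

19.8 km/s

d = 1/p = 1/0.1240″ = 8.0645 pc.
v_t = 4.740 μ d = 4.740 × 0.2407 × 8.0645 = 9.2009 km/s.
v = √(v_r² + v_t²) = √(17.52² + 9.2009²) = √391.607 = 19.789 km/s.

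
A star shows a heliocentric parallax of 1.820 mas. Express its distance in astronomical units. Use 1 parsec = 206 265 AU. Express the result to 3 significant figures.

p = 1.820 mas = 0.001820 arcsec.
d = 1/p = 1/0.001820 = 549.45 pc.
In AU: 549.45 × 206265 = 1.1333 × 10^8 AU.

1.13 × 10^8 AU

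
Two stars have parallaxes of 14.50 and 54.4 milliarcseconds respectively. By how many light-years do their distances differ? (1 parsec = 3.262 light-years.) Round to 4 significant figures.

165.0 ly

d_A = 1/0.01450″ = 68.966 pc; d_B = 1/0.05440″ = 18.382 pc.
|d_B − d_A| = |18.382 − 68.966| = 50.584 pc = 50.584 × 3.262 ly = 165.01 ly.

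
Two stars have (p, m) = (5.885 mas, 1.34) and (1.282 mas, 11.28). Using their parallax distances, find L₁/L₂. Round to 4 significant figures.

L₁/L₂ = 449.0

d₁ = 1/p₁ = 1/0.005885″ = 169.92 pc; d₂ = 1/p₂ = 1/0.001282″ = 780.03 pc.
M₁ = m₁ − 5 log₁₀ d₁ + 5 = 1.34 − 11.1512 + 5 = -4.8112.
M₂ = 11.28 − 14.4606 + 5 = 1.8194.
L₁/L₂ = 10^(0.4(M₂ − M₁)) = 10^(0.4 × 6.6306) = 10^2.65224 = 448.99.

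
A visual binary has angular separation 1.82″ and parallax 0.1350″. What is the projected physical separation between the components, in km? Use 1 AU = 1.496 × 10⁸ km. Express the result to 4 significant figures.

d = 1/p = 1/0.1350″ = 7.4074 pc.
At distance d (pc), an angle of θ arcsec spans θ·d AU: s = 1.82 × 7.4074 = 13.481 AU.
= 13.481 × 1.496 × 10⁸ km = 2.0168 × 10^9 km.

2.017 × 10^9 km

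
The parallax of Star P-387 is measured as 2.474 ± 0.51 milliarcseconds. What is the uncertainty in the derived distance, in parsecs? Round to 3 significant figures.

d = 1/p, so σ_d = σ_p / p².
σ_d = 0.000510 / (0.002474)² = 0.000510 / 0.0000061207 = 83.324 pc.

83.3 pc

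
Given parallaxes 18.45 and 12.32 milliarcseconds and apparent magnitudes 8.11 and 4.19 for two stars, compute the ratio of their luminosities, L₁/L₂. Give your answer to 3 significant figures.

L₁/L₂ = 0.0121

d₁ = 1/p₁ = 1/0.01845″ = 54.201 pc; d₂ = 1/p₂ = 1/0.01232″ = 81.169 pc.
M₁ = m₁ − 5 log₁₀ d₁ + 5 = 8.11 − 8.6700 + 5 = 4.4400.
M₂ = 4.19 − 9.5470 + 5 = -0.3570.
L₁/L₂ = 10^(0.4(M₂ − M₁)) = 10^(0.4 × (-4.7970)) = 10^(-1.91880) = 0.012056.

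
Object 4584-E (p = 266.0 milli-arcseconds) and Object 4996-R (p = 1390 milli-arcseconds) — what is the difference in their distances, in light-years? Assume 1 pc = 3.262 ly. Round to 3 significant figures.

9.92 ly

d_A = 1/0.2660″ = 3.7594 pc; d_B = 1/1.390″ = 0.71942 pc.
|d_B − d_A| = |0.71942 − 3.7594| = 3.04 pc = 3.04 × 3.262 ly = 9.9165 ly.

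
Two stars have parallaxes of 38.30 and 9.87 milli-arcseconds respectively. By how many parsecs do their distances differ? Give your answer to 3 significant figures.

d_A = 1/0.03830″ = 26.11 pc; d_B = 1/0.009870″ = 101.32 pc.
|d_B − d_A| = |101.32 − 26.11| = 75.21 pc.

75.2 pc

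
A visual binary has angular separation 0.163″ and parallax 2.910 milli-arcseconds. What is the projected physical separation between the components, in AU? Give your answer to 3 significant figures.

d = 1/p = 1/0.002910″ = 343.64 pc.
At distance d (pc), an angle of θ arcsec spans θ·d AU: s = 0.163 × 343.64 = 56.013 AU.

56.0 AU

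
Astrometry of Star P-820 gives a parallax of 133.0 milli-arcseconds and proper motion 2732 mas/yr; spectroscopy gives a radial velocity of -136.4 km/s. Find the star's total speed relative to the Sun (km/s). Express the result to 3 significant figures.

168 km/s

d = 1/p = 1/0.1330″ = 7.5188 pc.
μ = 2732 mas/yr = 2.732 ″/yr.
v_t = 4.740 μ d = 4.740 × 2.732 × 7.5188 = 97.366 km/s.
v = √(v_r² + v_t²) = √((-136.4)² + 97.366²) = √28085.1 = 167.59 km/s.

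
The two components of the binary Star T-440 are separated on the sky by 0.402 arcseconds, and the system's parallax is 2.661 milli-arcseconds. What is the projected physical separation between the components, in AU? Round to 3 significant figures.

d = 1/p = 1/0.002661″ = 375.8 pc.
At distance d (pc), an angle of θ arcsec spans θ·d AU: s = 0.402 × 375.8 = 151.07 AU.

151 AU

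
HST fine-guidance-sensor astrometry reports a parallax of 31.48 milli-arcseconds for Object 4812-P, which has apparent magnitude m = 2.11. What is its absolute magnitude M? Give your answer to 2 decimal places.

M = -0.40

d = 1/p = 1/0.03148″ = 31.766 pc.
m − M = 5 log₁₀(31.766) − 5 = 7.5098 − 5 = 2.5098.
M = m − (m − M) = 2.11 − 2.5098 = -0.40.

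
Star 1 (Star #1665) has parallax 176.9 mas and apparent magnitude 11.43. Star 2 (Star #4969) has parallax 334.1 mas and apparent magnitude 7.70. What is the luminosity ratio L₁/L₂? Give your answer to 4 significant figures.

d₁ = 1/p₁ = 1/0.1769″ = 5.6529 pc; d₂ = 1/p₂ = 1/0.3341″ = 2.9931 pc.
M₁ = m₁ − 5 log₁₀ d₁ + 5 = 11.43 − 3.7614 + 5 = 12.6686.
M₂ = 7.70 − 2.3806 + 5 = 10.3194.
L₁/L₂ = 10^(0.4(M₂ − M₁)) = 10^(0.4 × (-2.3492)) = 10^(-0.93968) = 0.1149.

L₁/L₂ = 0.1149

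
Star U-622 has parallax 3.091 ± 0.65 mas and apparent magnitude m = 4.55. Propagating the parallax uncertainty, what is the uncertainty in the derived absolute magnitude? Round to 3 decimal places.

σ_M = 0.457 mag

M = m − 5 log₁₀ d + 5 = m + 5 log₁₀ p + 5, so ∂M/∂p = 5/(p ln 10).
σ_M = (5/ln 10) · (σ_p/p) = 2.1715 × 0.65/3.091 = 2.1715 × 0.21029 = 0.45664.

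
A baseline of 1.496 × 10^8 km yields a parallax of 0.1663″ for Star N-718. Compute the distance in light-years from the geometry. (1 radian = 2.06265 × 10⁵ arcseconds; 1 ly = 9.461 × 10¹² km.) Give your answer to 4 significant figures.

19.61 ly

θ = 0.1663″ = 0.1663/206265 = 8.0624 × 10^-7 rad.
d = B/θ = (1.496 × 10^8) / (8.0624 × 10^-7) = 1.8555 × 10^14 km = (1.8555 × 10^14) / (9.461 × 10^12) ly = 19.612 ly.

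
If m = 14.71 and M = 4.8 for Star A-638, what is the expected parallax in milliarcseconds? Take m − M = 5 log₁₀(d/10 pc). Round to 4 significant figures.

m − M = 14.71 − 4.8 = 9.91.
d = 10^((m−M)/5 + 1) = 10^2.982 = 959.4 pc.
p = 1/d = 1/959.4 = 0.0010423 arcsec = 1.0423 mas.

1.042 mas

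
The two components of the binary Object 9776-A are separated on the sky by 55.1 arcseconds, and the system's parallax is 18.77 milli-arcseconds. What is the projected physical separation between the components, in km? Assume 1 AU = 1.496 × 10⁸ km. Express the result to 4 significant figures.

4.392 × 10^11 km

d = 1/p = 1/0.01877″ = 53.277 pc.
At distance d (pc), an angle of θ arcsec spans θ·d AU: s = 55.1 × 53.277 = 2935.6 AU.
= 2935.6 × 1.496 × 10⁸ km = 4.3917 × 10^11 km.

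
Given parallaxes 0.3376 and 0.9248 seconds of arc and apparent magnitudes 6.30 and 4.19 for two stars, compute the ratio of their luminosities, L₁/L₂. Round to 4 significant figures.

d₁ = 1/p₁ = 1/0.3376″ = 2.9621 pc; d₂ = 1/p₂ = 1/0.9248″ = 1.0813 pc.
M₁ = m₁ − 5 log₁₀ d₁ + 5 = 6.30 − 2.3580 + 5 = 8.9420.
M₂ = 4.19 − 0.1697 + 5 = 9.0203.
L₁/L₂ = 10^(0.4(M₂ − M₁)) = 10^(0.4 × 0.0783) = 10^0.03132 = 1.0748.

L₁/L₂ = 1.075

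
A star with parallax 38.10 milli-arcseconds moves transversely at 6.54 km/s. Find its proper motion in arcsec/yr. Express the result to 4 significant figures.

d = 1/p = 1/0.03810″ = 26.247 pc.
μ = v_t / (4.74 d) = 6.54 / (4.74 × 26.247) = 6.54 / 124.41 = 0.052568 ″/yr.

0.05257 arcsec/yr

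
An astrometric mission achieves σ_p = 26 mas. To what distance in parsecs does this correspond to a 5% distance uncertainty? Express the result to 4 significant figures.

1.923 pc

σ_d/d = σ_p/p, so the condition is σ_p/p ≤ 0.05, i.e. p ≥ σ_p/0.05.
p_min = 26/0.05 = 520 mas = 0.52 arcsec.
d_max = 1/p_min = 1/0.52 = 1.9231 pc.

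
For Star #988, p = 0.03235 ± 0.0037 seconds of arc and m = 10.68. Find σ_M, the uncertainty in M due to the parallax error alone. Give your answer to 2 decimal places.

σ_M = 0.25 mag

M = m − 5 log₁₀ d + 5 = m + 5 log₁₀ p + 5, so ∂M/∂p = 5/(p ln 10).
σ_M = (5/ln 10) · (σ_p/p) = 2.1715 × 0.0037/0.03235 = 2.1715 × 0.11437 = 0.24835.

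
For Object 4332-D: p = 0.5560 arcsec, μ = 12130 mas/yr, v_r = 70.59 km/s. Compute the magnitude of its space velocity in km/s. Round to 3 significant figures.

125 km/s

d = 1/p = 1/0.5560″ = 1.7986 pc.
μ = 12130 mas/yr = 12.13 ″/yr.
v_t = 4.740 μ d = 4.740 × 12.13 × 1.7986 = 103.41 km/s.
v = √(v_r² + v_t²) = √(70.59² + 103.41²) = √15676.6 = 125.21 km/s.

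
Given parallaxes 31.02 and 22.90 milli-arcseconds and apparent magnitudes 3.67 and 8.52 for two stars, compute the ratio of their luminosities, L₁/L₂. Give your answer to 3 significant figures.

d₁ = 1/p₁ = 1/0.03102″ = 32.237 pc; d₂ = 1/p₂ = 1/0.02290″ = 43.668 pc.
M₁ = m₁ − 5 log₁₀ d₁ + 5 = 3.67 − 7.5418 + 5 = 1.1282.
M₂ = 8.52 − 8.2008 + 5 = 5.3192.
L₁/L₂ = 10^(0.4(M₂ − M₁)) = 10^(0.4 × 4.1910) = 10^1.67640 = 47.468.

L₁/L₂ = 47.5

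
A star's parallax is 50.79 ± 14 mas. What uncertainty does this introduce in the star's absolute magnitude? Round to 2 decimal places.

σ_M = 0.60 mag

M = m − 5 log₁₀ d + 5 = m + 5 log₁₀ p + 5, so ∂M/∂p = 5/(p ln 10).
σ_M = (5/ln 10) · (σ_p/p) = 2.1715 × 14/50.79 = 2.1715 × 0.27564 = 0.59855.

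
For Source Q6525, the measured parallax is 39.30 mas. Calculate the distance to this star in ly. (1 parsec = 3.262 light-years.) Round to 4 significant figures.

83.00 ly

p = 39.30 mas = 0.03930 arcsec.
d = 1/p = 1/0.03930 = 25.445 pc.
In light-years: 25.445 × 3.262 = 83.002 ly.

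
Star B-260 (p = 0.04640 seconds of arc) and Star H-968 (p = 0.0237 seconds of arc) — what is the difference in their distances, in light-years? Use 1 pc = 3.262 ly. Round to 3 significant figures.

67.3 ly

d_A = 1/0.04640″ = 21.552 pc; d_B = 1/0.02370″ = 42.194 pc.
|d_B − d_A| = |42.194 − 21.552| = 20.642 pc = 20.642 × 3.262 ly = 67.334 ly.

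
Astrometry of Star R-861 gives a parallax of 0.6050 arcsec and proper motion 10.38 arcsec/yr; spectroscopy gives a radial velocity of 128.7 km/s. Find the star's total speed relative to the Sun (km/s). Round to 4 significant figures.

152.2 km/s

d = 1/p = 1/0.6050″ = 1.6529 pc.
v_t = 4.740 μ d = 4.740 × 10.38 × 1.6529 = 81.325 km/s.
v = √(v_r² + v_t²) = √(128.7² + 81.325²) = √23177.4 = 152.24 km/s.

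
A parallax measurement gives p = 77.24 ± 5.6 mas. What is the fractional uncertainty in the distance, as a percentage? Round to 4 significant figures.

For d = 1/p, |σ_d/d| = |σ_p/p|.
σ_p/p = 5.6 / 77.24 = 0.072501 = 7.2501%.

7.250%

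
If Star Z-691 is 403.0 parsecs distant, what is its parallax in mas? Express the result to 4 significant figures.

p = 1/d = 1/403 = 0.0024814 arcsec.
= 0.0024814 × 1000 = 2.4814 mas.

2.481 mas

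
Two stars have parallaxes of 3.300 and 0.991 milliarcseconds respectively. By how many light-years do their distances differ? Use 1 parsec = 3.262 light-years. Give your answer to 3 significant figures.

d_A = 1/0.003300″ = 303.03 pc; d_B = 1/0.0009910″ = 1009.1 pc.
|d_B − d_A| = |1009.1 − 303.03| = 706.07 pc = 706.07 × 3.262 ly = 2303.2 ly.

2300 ly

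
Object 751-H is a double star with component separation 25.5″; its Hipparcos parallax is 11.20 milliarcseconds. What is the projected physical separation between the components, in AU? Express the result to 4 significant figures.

2277 AU

d = 1/p = 1/0.01120″ = 89.286 pc.
At distance d (pc), an angle of θ arcsec spans θ·d AU: s = 25.5 × 89.286 = 2276.8 AU.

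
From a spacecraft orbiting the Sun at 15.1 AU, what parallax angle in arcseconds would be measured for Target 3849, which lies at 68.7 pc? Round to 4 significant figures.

0.2198 arcsec

p (arcsec) = B (AU) / d (pc).
p = 15.1 / 68.7 = 0.2198 arcsec.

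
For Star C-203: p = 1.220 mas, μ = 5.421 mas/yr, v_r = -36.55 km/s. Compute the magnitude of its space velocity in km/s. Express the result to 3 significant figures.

d = 1/p = 1/0.001220″ = 819.67 pc.
μ = 5.421 mas/yr = 0.005421 ″/yr.
v_t = 4.740 μ d = 4.740 × 0.005421 × 819.67 = 21.062 km/s.
v = √(v_r² + v_t²) = √((-36.55)² + 21.062²) = √1779.51 = 42.184 km/s.

42.2 km/s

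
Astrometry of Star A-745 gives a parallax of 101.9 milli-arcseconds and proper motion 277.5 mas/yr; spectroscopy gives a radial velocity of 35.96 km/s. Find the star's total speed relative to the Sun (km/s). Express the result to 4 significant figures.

38.21 km/s

d = 1/p = 1/0.1019″ = 9.8135 pc.
μ = 277.5 mas/yr = 0.2775 ″/yr.
v_t = 4.740 μ d = 4.740 × 0.2775 × 9.8135 = 12.908 km/s.
v = √(v_r² + v_t²) = √(35.96² + 12.908²) = √1459.74 = 38.207 km/s.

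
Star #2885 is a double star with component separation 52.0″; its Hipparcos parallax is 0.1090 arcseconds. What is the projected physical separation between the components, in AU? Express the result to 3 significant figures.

477 AU

d = 1/p = 1/0.1090″ = 9.1743 pc.
At distance d (pc), an angle of θ arcsec spans θ·d AU: s = 52.0 × 9.1743 = 477.06 AU.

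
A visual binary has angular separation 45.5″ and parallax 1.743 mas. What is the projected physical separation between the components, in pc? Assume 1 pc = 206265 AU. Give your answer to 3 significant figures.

0.127 pc

d = 1/p = 1/0.001743″ = 573.72 pc.
At distance d (pc), an angle of θ arcsec spans θ·d AU: s = 45.5 × 573.72 = 26104 AU.
= 26104 / 206265 = 0.12656 pc.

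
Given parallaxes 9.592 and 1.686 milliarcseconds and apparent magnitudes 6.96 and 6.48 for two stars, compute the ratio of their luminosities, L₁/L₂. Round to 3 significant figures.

L₁/L₂ = 0.0199

d₁ = 1/p₁ = 1/0.009592″ = 104.25 pc; d₂ = 1/p₂ = 1/0.001686″ = 593.12 pc.
M₁ = m₁ − 5 log₁₀ d₁ + 5 = 6.96 − 10.0904 + 5 = 1.8696.
M₂ = 6.48 − 13.8657 + 5 = -2.3857.
L₁/L₂ = 10^(0.4(M₂ − M₁)) = 10^(0.4 × (-4.2553)) = 10^(-1.70212) = 0.019855.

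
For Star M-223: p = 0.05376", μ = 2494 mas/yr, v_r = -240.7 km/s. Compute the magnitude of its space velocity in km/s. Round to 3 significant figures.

326 km/s

d = 1/p = 1/0.05376″ = 18.601 pc.
μ = 2494 mas/yr = 2.494 ″/yr.
v_t = 4.740 μ d = 4.740 × 2.494 × 18.601 = 219.89 km/s.
v = √(v_r² + v_t²) = √((-240.7)² + 219.89²) = √106288 = 326.02 km/s.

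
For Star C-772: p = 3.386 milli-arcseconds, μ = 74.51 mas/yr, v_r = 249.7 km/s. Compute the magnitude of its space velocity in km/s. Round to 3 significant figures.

d = 1/p = 1/0.003386″ = 295.33 pc.
μ = 74.51 mas/yr = 0.07451 ″/yr.
v_t = 4.740 μ d = 4.740 × 0.07451 × 295.33 = 104.3 km/s.
v = √(v_r² + v_t²) = √(249.7² + 104.3²) = √73228.6 = 270.61 km/s.

271 km/s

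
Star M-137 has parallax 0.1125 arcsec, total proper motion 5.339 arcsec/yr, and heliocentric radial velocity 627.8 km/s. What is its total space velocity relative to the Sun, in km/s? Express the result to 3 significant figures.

667 km/s

d = 1/p = 1/0.1125″ = 8.8889 pc.
v_t = 4.740 μ d = 4.740 × 5.339 × 8.8889 = 224.95 km/s.
v = √(v_r² + v_t²) = √(627.8² + 224.95²) = √444735 = 666.88 km/s.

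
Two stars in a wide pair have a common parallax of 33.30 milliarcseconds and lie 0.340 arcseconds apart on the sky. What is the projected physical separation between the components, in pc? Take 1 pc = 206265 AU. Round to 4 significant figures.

4.950 × 10^-5 pc

d = 1/p = 1/0.03330″ = 30.03 pc.
At distance d (pc), an angle of θ arcsec spans θ·d AU: s = 0.340 × 30.03 = 10.21 AU.
= 10.21 / 206265 = 4.9499 × 10^-5 pc.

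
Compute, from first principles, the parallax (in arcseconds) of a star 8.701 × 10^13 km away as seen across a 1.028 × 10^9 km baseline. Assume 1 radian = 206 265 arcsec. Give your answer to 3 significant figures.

θ ≈ B/d = (1.028 × 10^9) / (8.701 × 10^13) = 1.1815 × 10^-5 rad.
In arcseconds: 1.1815 × 10^-5 × 206265 = 2.437″.

2.44 arcsec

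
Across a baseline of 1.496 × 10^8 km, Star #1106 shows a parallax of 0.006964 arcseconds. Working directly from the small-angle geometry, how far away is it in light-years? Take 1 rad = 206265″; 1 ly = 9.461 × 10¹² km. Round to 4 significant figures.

θ = 0.006964″ = 0.006964/206265 = 3.3762 × 10^-8 rad.
d = B/θ = (1.496 × 10^8) / (3.3762 × 10^-8) = 4.4310 × 10^15 km = (4.4310 × 10^15) / (9.461 × 10^12) ly = 468.34 ly.

468.3 ly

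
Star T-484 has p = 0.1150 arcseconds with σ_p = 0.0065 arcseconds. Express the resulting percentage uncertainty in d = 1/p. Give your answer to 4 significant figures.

For d = 1/p, |σ_d/d| = |σ_p/p|.
σ_p/p = 0.0065 / 0.1150 = 0.056522 = 5.6522%.

5.652%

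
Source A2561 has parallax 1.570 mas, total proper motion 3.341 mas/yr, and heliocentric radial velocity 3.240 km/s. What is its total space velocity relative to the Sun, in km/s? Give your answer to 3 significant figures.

d = 1/p = 1/0.001570″ = 636.94 pc.
μ = 3.341 mas/yr = 0.003341 ″/yr.
v_t = 4.740 μ d = 4.740 × 0.003341 × 636.94 = 10.087 km/s.
v = √(v_r² + v_t²) = √(3.240² + 10.087²) = √112.245 = 10.595 km/s.

10.6 km/s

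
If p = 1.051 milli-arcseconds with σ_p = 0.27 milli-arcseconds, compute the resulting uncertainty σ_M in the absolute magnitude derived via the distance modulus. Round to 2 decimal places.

σ_M = 0.56 mag

M = m − 5 log₁₀ d + 5 = m + 5 log₁₀ p + 5, so ∂M/∂p = 5/(p ln 10).
σ_M = (5/ln 10) · (σ_p/p) = 2.1715 × 0.27/1.051 = 2.1715 × 0.2569 = 0.55786.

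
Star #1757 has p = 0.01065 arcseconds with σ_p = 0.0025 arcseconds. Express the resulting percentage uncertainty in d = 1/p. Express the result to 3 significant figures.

For d = 1/p, |σ_d/d| = |σ_p/p|.
σ_p/p = 0.0025 / 0.01065 = 0.23474 = 23.474%.

23.5%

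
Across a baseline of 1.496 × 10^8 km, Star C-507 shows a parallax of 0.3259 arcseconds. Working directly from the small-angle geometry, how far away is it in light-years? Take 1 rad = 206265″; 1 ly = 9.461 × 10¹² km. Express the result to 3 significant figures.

10.0 ly

θ = 0.3259″ = 0.3259/206265 = 1.5800 × 10^-6 rad.
d = B/θ = (1.496 × 10^8) / (1.5800 × 10^-6) = 9.4684 × 10^13 km = (9.4684 × 10^13) / (9.461 × 10^12) ly = 10.008 ly.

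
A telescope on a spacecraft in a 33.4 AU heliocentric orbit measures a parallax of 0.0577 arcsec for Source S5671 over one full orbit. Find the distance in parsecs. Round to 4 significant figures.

With baseline B (in AU) and parallax p (in arcsec), d = B/p parsecs.
d = 33.4 / 0.0577 = 578.86 pc.

578.9 pc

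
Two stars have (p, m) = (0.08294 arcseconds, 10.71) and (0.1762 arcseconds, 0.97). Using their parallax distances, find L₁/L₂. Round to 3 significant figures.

L₁/L₂ = 0.000573

d₁ = 1/p₁ = 1/0.08294″ = 12.057 pc; d₂ = 1/p₂ = 1/0.1762″ = 5.6754 pc.
M₁ = m₁ − 5 log₁₀ d₁ + 5 = 10.71 − 5.4062 + 5 = 10.3038.
M₂ = 0.97 − 3.7700 + 5 = 2.2000.
L₁/L₂ = 10^(0.4(M₂ − M₁)) = 10^(0.4 × (-8.1038)) = 10^(-3.24152) = 0.00057343.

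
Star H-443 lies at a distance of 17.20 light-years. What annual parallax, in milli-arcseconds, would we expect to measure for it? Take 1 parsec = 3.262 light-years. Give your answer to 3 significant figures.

190 mas

d = 17.20 ly ÷ 3.262 = 5.2728 pc.
p = 1/d = 1/5.2728 = 0.18965 arcsec.
= 0.18965 × 1000 = 189.65 mas.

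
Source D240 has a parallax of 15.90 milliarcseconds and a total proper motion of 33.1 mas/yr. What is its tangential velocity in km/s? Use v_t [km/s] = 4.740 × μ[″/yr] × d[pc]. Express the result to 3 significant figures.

9.87 km/s

d = 1/p = 1/0.01590″ = 62.893 pc.
μ = 33.1 mas/yr = 0.0331 ″/yr.
v_t = 4.74 × μ × d = 4.74 × 0.0331 × 62.893 = 9.8675 km/s.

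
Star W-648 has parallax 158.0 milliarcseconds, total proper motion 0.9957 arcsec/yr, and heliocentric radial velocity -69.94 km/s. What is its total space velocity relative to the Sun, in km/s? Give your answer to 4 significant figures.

d = 1/p = 1/0.1580″ = 6.3291 pc.
v_t = 4.740 μ d = 4.740 × 0.9957 × 6.3291 = 29.871 km/s.
v = √(v_r² + v_t²) = √((-69.94)² + 29.871²) = √5783.88 = 76.052 km/s.

76.05 km/s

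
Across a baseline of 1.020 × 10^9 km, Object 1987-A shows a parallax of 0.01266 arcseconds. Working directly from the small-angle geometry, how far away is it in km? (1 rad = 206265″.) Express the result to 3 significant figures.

1.66 × 10^16 km

θ = 0.01266″ = 0.01266/206265 = 6.1377 × 10^-8 rad.
d = B/θ = (1.020 × 10^9) / (6.1377 × 10^-8) = 1.6619 × 10^16 km.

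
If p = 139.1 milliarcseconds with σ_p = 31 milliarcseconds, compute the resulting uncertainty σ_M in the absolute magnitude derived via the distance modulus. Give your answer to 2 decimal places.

M = m − 5 log₁₀ d + 5 = m + 5 log₁₀ p + 5, so ∂M/∂p = 5/(p ln 10).
σ_M = (5/ln 10) · (σ_p/p) = 2.1715 × 31/139.1 = 2.1715 × 0.22286 = 0.48394.

σ_M = 0.48 mag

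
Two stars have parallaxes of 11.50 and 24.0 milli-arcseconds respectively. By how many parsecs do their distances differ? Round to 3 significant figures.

45.3 pc

d_A = 1/0.01150″ = 86.957 pc; d_B = 1/0.02400″ = 41.667 pc.
|d_B − d_A| = |41.667 − 86.957| = 45.29 pc.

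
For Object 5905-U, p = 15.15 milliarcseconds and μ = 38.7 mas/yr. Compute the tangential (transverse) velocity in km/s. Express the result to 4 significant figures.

d = 1/p = 1/0.01515″ = 66.007 pc.
μ = 38.7 mas/yr = 0.0387 ″/yr.
v_t = 4.74 × μ × d = 4.74 × 0.0387 × 66.007 = 12.108 km/s.

12.11 km/s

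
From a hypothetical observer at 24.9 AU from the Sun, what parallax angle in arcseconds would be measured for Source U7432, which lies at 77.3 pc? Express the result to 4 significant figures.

0.3221 arcsec

p (arcsec) = B (AU) / d (pc).
p = 24.9 / 77.3 = 0.32212 arcsec.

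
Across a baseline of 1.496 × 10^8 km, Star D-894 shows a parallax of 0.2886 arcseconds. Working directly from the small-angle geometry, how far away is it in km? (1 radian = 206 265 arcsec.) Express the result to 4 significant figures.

1.069 × 10^14 km

θ = 0.2886″ = 0.2886/206265 = 1.3992 × 10^-6 rad.
d = B/θ = (1.496 × 10^8) / (1.3992 × 10^-6) = 1.0692 × 10^14 km.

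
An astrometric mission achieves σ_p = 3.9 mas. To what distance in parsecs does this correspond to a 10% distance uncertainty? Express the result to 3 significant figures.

25.6 pc

σ_d/d = σ_p/p, so the condition is σ_p/p ≤ 0.10, i.e. p ≥ σ_p/0.10.
p_min = 3.9/0.10 = 39 mas = 0.039 arcsec.
d_max = 1/p_min = 1/0.039 = 25.641 pc.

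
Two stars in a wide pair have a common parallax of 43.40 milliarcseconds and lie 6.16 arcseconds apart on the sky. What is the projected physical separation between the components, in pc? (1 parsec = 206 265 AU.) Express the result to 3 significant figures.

0.000688 pc

d = 1/p = 1/0.04340″ = 23.041 pc.
At distance d (pc), an angle of θ arcsec spans θ·d AU: s = 6.16 × 23.041 = 141.93 AU.
= 141.93 / 206265 = 0.00068810 pc.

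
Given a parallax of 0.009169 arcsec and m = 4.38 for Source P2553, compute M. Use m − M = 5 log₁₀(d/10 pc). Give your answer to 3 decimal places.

d = 1/p = 1/0.009169″ = 109.06 pc.
m − M = 5 log₁₀(109.06) − 5 = 10.1883 − 5 = 5.1883.
M = m − (m − M) = 4.38 − 5.1883 = -0.808.

M = -0.808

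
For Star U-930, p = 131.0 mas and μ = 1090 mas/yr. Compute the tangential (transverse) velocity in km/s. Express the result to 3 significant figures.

d = 1/p = 1/0.1310″ = 7.6336 pc.
μ = 1090 mas/yr = 1.09 ″/yr.
v_t = 4.74 × μ × d = 4.74 × 1.09 × 7.6336 = 39.44 km/s.

39.4 km/s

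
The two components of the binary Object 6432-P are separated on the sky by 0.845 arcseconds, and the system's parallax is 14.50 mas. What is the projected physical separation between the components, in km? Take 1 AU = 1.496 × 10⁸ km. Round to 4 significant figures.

d = 1/p = 1/0.01450″ = 68.966 pc.
At distance d (pc), an angle of θ arcsec spans θ·d AU: s = 0.845 × 68.966 = 58.276 AU.
= 58.276 × 1.496 × 10⁸ km = 8.7181 × 10^9 km.

8.718 × 10^9 km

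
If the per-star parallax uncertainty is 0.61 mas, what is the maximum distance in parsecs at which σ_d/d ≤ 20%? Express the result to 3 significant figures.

328 pc

σ_d/d = σ_p/p, so the condition is σ_p/p ≤ 0.20, i.e. p ≥ σ_p/0.20.
p_min = 0.61/0.20 = 3.05 mas = 0.00305 arcsec.
d_max = 1/p_min = 1/0.00305 = 327.87 pc.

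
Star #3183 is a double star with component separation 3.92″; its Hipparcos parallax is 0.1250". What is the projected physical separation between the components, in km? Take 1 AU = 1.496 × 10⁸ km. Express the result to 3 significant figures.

4.69 × 10^9 km

d = 1/p = 1/0.1250″ = 8 pc.
At distance d (pc), an angle of θ arcsec spans θ·d AU: s = 3.92 × 8 = 31.36 AU.
= 31.36 × 1.496 × 10⁸ km = 4.6915 × 10^9 km.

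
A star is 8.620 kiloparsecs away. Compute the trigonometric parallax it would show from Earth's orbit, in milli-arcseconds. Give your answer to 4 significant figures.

d = 8.620 kpc = 8620 pc.
p = 1/d = 1/8620 = 0.00011601 arcsec.
= 0.00011601 × 1000 = 0.11601 mas.

0.1160 mas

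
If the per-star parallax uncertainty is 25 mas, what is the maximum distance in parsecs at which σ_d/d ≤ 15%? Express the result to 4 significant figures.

6.000 pc

σ_d/d = σ_p/p, so the condition is σ_p/p ≤ 0.15, i.e. p ≥ σ_p/0.15.
p_min = 25/0.15 = 166.67 mas = 0.16667 arcsec.
d_max = 1/p_min = 1/0.16667 = 5.9999 pc.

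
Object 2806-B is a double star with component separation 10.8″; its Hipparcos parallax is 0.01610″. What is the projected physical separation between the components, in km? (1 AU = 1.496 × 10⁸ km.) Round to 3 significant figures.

d = 1/p = 1/0.01610″ = 62.112 pc.
At distance d (pc), an angle of θ arcsec spans θ·d AU: s = 10.8 × 62.112 = 670.81 AU.
= 670.81 × 1.496 × 10⁸ km = 1.0035 × 10^11 km.

1.00 × 10^11 km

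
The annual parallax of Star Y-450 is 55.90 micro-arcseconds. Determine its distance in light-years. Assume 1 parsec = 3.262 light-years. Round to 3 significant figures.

p = 55.90 micro-arcseconds = 0.00005590 arcsec.
d = 1/p = 1/0.00005590 = 17889 pc.
In light-years: 17889 × 3.262 = 58354 ly.

58400 light years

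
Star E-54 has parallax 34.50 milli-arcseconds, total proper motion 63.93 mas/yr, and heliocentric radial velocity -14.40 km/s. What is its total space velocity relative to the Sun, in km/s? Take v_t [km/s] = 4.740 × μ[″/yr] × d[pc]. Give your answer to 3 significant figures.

d = 1/p = 1/0.03450″ = 28.986 pc.
μ = 63.93 mas/yr = 0.06393 ″/yr.
v_t = 4.740 μ d = 4.740 × 0.06393 × 28.986 = 8.7836 km/s.
v = √(v_r² + v_t²) = √((-14.40)² + 8.7836²) = √284.512 = 16.867 km/s.

16.9 km/s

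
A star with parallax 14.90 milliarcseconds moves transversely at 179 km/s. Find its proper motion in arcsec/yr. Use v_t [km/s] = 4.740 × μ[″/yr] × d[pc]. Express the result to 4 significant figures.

0.5627 arcsec/yr

d = 1/p = 1/0.01490″ = 67.114 pc.
μ = v_t / (4.74 d) = 179 / (4.74 × 67.114) = 179 / 318.12 = 0.56268 ″/yr.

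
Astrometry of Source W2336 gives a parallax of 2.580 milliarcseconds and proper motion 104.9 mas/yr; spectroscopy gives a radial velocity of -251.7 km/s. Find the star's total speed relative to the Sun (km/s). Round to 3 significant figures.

d = 1/p = 1/0.002580″ = 387.6 pc.
μ = 104.9 mas/yr = 0.1049 ″/yr.
v_t = 4.740 μ d = 4.740 × 0.1049 × 387.6 = 192.72 km/s.
v = √(v_r² + v_t²) = √((-251.7)² + 192.72²) = √100494 = 317.01 km/s.

317 km/s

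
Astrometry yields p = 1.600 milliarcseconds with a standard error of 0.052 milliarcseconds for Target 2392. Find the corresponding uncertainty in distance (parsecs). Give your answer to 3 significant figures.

d = 1/p, so σ_d = σ_p / p².
σ_d = 0.0000520 / (0.001600)² = 0.0000520 / 0.00000256 = 20.313 pc.

20.3 pc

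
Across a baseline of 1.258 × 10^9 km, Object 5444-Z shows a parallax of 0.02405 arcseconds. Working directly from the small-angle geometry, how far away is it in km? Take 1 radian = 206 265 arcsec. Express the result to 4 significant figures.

1.079 × 10^16 km

θ = 0.02405″ = 0.02405/206265 = 1.1660 × 10^-7 rad.
d = B/θ = (1.258 × 10^9) / (1.1660 × 10^-7) = 1.0789 × 10^16 km.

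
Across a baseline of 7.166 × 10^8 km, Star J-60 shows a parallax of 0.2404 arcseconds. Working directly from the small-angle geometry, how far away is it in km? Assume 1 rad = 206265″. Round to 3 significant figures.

6.15 × 10^14 km

θ = 0.2404″ = 0.2404/206265 = 1.1655 × 10^-6 rad.
d = B/θ = (7.166 × 10^8) / (1.1655 × 10^-6) = 6.1484 × 10^14 km.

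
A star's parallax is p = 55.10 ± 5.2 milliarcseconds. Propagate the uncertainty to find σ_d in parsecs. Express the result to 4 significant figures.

1.713 pc

d = 1/p, so σ_d = σ_p / p².
σ_d = 0.00520 / (0.05510)² = 0.00520 / 0.003036 = 1.7128 pc.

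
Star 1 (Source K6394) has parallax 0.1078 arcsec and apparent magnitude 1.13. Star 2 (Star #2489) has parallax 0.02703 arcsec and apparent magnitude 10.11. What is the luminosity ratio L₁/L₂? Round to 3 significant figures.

L₁/L₂ = 246

d₁ = 1/p₁ = 1/0.1078″ = 9.2764 pc; d₂ = 1/p₂ = 1/0.02703″ = 36.996 pc.
M₁ = m₁ − 5 log₁₀ d₁ + 5 = 1.13 − 4.8369 + 5 = 1.2931.
M₂ = 10.11 − 7.8408 + 5 = 7.2692.
L₁/L₂ = 10^(0.4(M₂ − M₁)) = 10^(0.4 × 5.9761) = 10^2.39044 = 245.72.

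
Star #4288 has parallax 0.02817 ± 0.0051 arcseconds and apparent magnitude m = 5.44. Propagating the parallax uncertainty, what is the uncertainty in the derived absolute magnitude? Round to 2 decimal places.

σ_M = 0.39 mag

M = m − 5 log₁₀ d + 5 = m + 5 log₁₀ p + 5, so ∂M/∂p = 5/(p ln 10).
σ_M = (5/ln 10) · (σ_p/p) = 2.1715 × 0.0051/0.02817 = 2.1715 × 0.18104 = 0.39313.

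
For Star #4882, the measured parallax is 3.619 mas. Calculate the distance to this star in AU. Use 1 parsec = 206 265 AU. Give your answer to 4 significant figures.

5.700 × 10^7 AU

p = 3.619 mas = 0.003619 arcsec.
d = 1/p = 1/0.003619 = 276.32 pc.
In AU: 276.32 × 206265 = 5.6995 × 10^7 AU.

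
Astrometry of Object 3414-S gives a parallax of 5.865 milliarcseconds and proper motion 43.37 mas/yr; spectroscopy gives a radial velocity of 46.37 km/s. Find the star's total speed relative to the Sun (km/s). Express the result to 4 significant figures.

58.13 km/s

d = 1/p = 1/0.005865″ = 170.5 pc.
μ = 43.37 mas/yr = 0.04337 ″/yr.
v_t = 4.740 μ d = 4.740 × 0.04337 × 170.5 = 35.05 km/s.
v = √(v_r² + v_t²) = √(46.37² + 35.05²) = √3378.68 = 58.126 km/s.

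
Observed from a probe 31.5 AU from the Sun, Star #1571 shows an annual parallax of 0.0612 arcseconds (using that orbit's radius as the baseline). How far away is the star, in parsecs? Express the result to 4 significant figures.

With baseline B (in AU) and parallax p (in arcsec), d = B/p parsecs.
d = 31.5 / 0.0612 = 514.71 pc.

514.7 pc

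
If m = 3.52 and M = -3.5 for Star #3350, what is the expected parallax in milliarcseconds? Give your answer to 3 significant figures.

3.94 mas

m − M = 3.52 − (-3.5) = 7.02.
d = 10^((m−M)/5 + 1) = 10^2.404 = 253.51 pc.
p = 1/d = 1/253.51 = 0.0039446 arcsec = 3.9446 mas.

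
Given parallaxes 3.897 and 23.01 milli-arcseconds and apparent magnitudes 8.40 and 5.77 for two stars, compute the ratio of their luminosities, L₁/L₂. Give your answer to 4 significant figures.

L₁/L₂ = 3.093

d₁ = 1/p₁ = 1/0.003897″ = 256.61 pc; d₂ = 1/p₂ = 1/0.02301″ = 43.459 pc.
M₁ = m₁ − 5 log₁₀ d₁ + 5 = 8.40 − 12.0464 + 5 = 1.3536.
M₂ = 5.77 − 8.1904 + 5 = 2.5796.
L₁/L₂ = 10^(0.4(M₂ − M₁)) = 10^(0.4 × 1.2260) = 10^0.49040 = 3.0931.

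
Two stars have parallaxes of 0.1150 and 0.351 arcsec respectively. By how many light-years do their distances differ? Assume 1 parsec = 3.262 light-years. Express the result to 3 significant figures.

19.1 ly

d_A = 1/0.1150″ = 8.6957 pc; d_B = 1/0.3510″ = 2.849 pc.
|d_B − d_A| = |2.849 − 8.6957| = 5.8467 pc = 5.8467 × 3.262 ly = 19.072 ly.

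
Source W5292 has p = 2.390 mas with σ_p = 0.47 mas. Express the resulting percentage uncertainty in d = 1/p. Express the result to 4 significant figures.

19.67%

For d = 1/p, |σ_d/d| = |σ_p/p|.
σ_p/p = 0.47 / 2.390 = 0.19665 = 19.665%.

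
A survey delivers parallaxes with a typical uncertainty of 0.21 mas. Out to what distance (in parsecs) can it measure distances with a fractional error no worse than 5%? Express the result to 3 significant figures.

σ_d/d = σ_p/p, so the condition is σ_p/p ≤ 0.05, i.e. p ≥ σ_p/0.05.
p_min = 0.21/0.05 = 4.2 mas = 0.0042 arcsec.
d_max = 1/p_min = 1/0.0042 = 238.1 pc.

238 pc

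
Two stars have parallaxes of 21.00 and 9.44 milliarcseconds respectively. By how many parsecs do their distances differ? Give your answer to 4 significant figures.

58.31 pc

d_A = 1/0.02100″ = 47.619 pc; d_B = 1/0.009440″ = 105.93 pc.
|d_B − d_A| = |105.93 − 47.619| = 58.311 pc.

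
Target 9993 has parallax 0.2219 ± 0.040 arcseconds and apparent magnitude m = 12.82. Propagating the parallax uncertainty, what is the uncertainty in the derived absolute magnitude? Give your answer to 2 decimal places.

σ_M = 0.39 mag

M = m − 5 log₁₀ d + 5 = m + 5 log₁₀ p + 5, so ∂M/∂p = 5/(p ln 10).
σ_M = (5/ln 10) · (σ_p/p) = 2.1715 × 0.040/0.2219 = 2.1715 × 0.18026 = 0.39143.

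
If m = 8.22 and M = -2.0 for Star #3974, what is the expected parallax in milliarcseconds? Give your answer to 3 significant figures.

0.904 mas

m − M = 8.22 − (-2.0) = 10.22.
d = 10^((m−M)/5 + 1) = 10^3.044 = 1106.6 pc.
p = 1/d = 1/1106.6 = 0.00090367 arcsec = 0.90367 mas.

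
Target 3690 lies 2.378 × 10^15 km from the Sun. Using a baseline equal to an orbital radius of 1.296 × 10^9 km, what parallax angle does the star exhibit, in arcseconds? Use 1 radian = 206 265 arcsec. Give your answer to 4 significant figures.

θ ≈ B/d = (1.296 × 10^9) / (2.378 × 10^15) = 5.4500 × 10^-7 rad.
In arcseconds: 5.4500 × 10^-7 × 206265 = 0.11241″.

0.1124 arcsec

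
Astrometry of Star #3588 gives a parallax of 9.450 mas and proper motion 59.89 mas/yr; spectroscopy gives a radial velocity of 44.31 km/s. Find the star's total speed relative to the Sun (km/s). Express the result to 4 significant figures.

d = 1/p = 1/0.009450″ = 105.82 pc.
μ = 59.89 mas/yr = 0.05989 ″/yr.
v_t = 4.740 μ d = 4.740 × 0.05989 × 105.82 = 30.04 km/s.
v = √(v_r² + v_t²) = √(44.31² + 30.04²) = √2865.78 = 53.533 km/s.

53.53 km/s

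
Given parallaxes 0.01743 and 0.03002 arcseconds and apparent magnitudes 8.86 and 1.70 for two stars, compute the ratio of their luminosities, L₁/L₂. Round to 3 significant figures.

L₁/L₂ = 0.00406

d₁ = 1/p₁ = 1/0.01743″ = 57.372 pc; d₂ = 1/p₂ = 1/0.03002″ = 33.311 pc.
M₁ = m₁ − 5 log₁₀ d₁ + 5 = 8.86 − 8.7935 + 5 = 5.0665.
M₂ = 1.70 − 7.6129 + 5 = -0.9129.
L₁/L₂ = 10^(0.4(M₂ − M₁)) = 10^(0.4 × (-5.9794)) = 10^(-2.39176) = 0.0040573.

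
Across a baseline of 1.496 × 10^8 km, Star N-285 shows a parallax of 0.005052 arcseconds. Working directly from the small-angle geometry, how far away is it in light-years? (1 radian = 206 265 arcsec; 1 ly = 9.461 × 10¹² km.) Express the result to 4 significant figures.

θ = 0.005052″ = 0.005052/206265 = 2.4493 × 10^-8 rad.
d = B/θ = (1.496 × 10^8) / (2.4493 × 10^-8) = 6.1079 × 10^15 km = (6.1079 × 10^15) / (9.461 × 10^12) ly = 645.59 ly.

645.6 ly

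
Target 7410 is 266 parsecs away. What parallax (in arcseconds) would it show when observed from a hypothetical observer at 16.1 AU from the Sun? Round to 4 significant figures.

0.06053 arcsec

p (arcsec) = B (AU) / d (pc).
p = 16.1 / 266 = 0.060526 arcsec.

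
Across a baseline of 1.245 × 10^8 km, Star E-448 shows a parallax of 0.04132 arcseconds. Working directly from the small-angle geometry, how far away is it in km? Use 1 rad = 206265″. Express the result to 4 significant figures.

6.215 × 10^14 km

θ = 0.04132″ = 0.04132/206265 = 2.0032 × 10^-7 rad.
d = B/θ = (1.245 × 10^8) / (2.0032 × 10^-7) = 6.2151 × 10^14 km.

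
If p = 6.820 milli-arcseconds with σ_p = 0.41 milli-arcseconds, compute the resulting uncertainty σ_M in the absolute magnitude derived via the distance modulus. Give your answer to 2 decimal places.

M = m − 5 log₁₀ d + 5 = m + 5 log₁₀ p + 5, so ∂M/∂p = 5/(p ln 10).
σ_M = (5/ln 10) · (σ_p/p) = 2.1715 × 0.41/6.820 = 2.1715 × 0.060117 = 0.13054.

σ_M = 0.13 mag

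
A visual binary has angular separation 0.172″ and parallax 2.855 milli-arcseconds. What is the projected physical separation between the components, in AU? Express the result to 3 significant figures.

60.2 AU

d = 1/p = 1/0.002855″ = 350.26 pc.
At distance d (pc), an angle of θ arcsec spans θ·d AU: s = 0.172 × 350.26 = 60.245 AU.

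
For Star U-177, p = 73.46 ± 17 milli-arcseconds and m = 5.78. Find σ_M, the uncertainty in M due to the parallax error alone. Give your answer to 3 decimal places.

M = m − 5 log₁₀ d + 5 = m + 5 log₁₀ p + 5, so ∂M/∂p = 5/(p ln 10).
σ_M = (5/ln 10) · (σ_p/p) = 2.1715 × 17/73.46 = 2.1715 × 0.23142 = 0.50253.

σ_M = 0.503 mag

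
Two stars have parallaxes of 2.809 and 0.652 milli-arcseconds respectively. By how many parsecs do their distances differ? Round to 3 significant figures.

1180 pc

d_A = 1/0.002809″ = 356 pc; d_B = 1/0.0006520″ = 1533.7 pc.
|d_B − d_A| = |1533.7 − 356| = 1177.7 pc.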